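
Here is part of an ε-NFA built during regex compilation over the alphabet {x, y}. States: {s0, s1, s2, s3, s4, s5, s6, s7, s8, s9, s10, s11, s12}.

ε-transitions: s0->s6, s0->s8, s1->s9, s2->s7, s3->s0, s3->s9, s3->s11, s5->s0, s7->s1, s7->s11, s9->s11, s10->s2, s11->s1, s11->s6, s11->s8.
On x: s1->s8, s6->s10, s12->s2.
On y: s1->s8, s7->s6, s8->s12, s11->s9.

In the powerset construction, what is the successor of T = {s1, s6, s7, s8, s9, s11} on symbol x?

{s1, s2, s6, s7, s8, s9, s10, s11}

s1 on x → {s8}.
s6 on x → {s10}.
No x-transition from s7, s8, s9, s11.
Union after reading x: {s8, s10}.
Now take the ε-closure:
From s10 via ε: add s2.
From s2 via ε: add s7.
From s7 via ε: add s1, s11.
From s1 via ε: add s9.
From s11 via ε: add s6.
No new states can be added; the closed set is {s1, s2, s6, s7, s8, s9, s10, s11}.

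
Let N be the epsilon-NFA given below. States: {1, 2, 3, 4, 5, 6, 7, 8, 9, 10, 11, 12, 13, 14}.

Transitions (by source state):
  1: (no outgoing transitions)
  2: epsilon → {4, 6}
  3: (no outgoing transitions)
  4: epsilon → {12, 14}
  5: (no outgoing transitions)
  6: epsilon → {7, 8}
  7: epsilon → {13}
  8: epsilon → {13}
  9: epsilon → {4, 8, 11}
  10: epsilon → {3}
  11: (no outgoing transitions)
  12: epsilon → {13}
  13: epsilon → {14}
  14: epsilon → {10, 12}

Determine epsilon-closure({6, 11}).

{3, 6, 7, 8, 10, 11, 12, 13, 14}

Start with {6, 11}.
From 6 via epsilon: add 7, 8.
From 7 via epsilon: add 13.
From 13 via epsilon: add 14.
From 14 via epsilon: add 10, 12.
From 10 via epsilon: add 3.
No new states can be added; the closed set is {3, 6, 7, 8, 10, 11, 12, 13, 14}.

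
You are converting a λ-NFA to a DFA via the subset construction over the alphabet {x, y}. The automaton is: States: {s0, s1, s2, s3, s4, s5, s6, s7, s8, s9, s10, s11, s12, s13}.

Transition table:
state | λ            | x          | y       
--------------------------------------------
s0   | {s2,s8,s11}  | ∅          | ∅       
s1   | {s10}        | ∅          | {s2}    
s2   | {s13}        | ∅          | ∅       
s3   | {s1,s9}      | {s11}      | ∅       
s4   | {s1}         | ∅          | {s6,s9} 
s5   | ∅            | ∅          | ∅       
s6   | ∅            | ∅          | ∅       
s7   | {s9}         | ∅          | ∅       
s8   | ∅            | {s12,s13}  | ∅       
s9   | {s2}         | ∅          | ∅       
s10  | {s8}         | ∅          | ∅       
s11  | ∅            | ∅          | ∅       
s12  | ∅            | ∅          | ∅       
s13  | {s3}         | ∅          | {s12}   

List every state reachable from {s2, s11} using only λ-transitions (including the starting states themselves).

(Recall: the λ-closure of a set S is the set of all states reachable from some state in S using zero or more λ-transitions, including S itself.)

{s1, s2, s3, s8, s9, s10, s11, s13}

Start with {s2, s11}.
From s2 via λ: add s13.
From s13 via λ: add s3.
From s3 via λ: add s1, s9.
From s1 via λ: add s10.
From s10 via λ: add s8.
No new states can be added; the closed set is {s1, s2, s3, s8, s9, s10, s11, s13}.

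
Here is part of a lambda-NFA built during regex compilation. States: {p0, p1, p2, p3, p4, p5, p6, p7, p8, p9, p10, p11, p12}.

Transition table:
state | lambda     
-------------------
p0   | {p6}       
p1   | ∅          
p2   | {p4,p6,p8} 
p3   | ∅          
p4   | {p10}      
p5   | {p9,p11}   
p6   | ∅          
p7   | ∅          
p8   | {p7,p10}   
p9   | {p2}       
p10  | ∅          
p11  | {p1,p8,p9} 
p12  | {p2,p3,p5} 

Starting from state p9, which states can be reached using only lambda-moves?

{p2, p4, p6, p7, p8, p9, p10}

Start with {p9}.
From p9 via lambda: add p2.
From p2 via lambda: add p4, p6, p8.
From p4 via lambda: add p10.
From p8 via lambda: add p7.
No new states can be added; the closed set is {p2, p4, p6, p7, p8, p9, p10}.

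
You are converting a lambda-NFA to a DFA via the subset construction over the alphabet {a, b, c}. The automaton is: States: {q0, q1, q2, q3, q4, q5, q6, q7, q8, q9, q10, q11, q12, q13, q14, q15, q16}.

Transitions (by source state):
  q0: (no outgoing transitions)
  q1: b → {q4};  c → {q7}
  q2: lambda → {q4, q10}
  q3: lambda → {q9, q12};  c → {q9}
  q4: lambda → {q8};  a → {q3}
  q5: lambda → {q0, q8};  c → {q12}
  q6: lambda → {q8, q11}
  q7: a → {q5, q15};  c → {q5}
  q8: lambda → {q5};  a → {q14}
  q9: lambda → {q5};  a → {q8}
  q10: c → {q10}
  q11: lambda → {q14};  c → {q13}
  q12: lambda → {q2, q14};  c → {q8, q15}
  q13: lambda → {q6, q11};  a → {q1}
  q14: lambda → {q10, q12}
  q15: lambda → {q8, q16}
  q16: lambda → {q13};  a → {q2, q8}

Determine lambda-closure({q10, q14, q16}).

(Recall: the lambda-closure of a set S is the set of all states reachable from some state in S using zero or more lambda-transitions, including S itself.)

{q0, q2, q4, q5, q6, q8, q10, q11, q12, q13, q14, q16}

Start with {q10, q14, q16}.
From q14 via lambda: add q12.
From q16 via lambda: add q13.
From q12 via lambda: add q2.
From q13 via lambda: add q6, q11.
From q2 via lambda: add q4.
From q6 via lambda: add q8.
From q8 via lambda: add q5.
From q5 via lambda: add q0.
No new states can be added; the closed set is {q0, q2, q4, q5, q6, q8, q10, q11, q12, q13, q14, q16}.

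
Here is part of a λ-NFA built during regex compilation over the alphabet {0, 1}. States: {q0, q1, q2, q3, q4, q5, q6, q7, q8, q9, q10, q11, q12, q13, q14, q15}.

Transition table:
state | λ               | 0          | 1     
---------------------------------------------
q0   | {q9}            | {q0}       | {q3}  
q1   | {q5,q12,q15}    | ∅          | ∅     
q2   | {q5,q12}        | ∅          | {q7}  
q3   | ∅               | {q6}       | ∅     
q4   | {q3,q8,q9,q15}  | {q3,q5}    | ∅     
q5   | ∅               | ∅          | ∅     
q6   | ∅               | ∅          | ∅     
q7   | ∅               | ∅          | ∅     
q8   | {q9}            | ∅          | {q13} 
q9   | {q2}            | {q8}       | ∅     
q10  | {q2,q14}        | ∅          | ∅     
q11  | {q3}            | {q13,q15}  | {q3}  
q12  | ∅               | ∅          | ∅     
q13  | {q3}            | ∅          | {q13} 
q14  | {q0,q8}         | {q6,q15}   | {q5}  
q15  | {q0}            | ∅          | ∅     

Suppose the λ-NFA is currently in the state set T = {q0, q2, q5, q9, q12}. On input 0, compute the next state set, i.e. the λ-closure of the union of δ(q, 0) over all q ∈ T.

q0 on 0 → {q0}.
q9 on 0 → {q8}.
No 0-transition from q2, q5, q12.
Union after reading 0: {q0, q8}.
Now take the λ-closure:
From q0 via λ: add q9.
From q9 via λ: add q2.
From q2 via λ: add q5, q12.
No new states can be added; the closed set is {q0, q2, q5, q8, q9, q12}.

{q0, q2, q5, q8, q9, q12}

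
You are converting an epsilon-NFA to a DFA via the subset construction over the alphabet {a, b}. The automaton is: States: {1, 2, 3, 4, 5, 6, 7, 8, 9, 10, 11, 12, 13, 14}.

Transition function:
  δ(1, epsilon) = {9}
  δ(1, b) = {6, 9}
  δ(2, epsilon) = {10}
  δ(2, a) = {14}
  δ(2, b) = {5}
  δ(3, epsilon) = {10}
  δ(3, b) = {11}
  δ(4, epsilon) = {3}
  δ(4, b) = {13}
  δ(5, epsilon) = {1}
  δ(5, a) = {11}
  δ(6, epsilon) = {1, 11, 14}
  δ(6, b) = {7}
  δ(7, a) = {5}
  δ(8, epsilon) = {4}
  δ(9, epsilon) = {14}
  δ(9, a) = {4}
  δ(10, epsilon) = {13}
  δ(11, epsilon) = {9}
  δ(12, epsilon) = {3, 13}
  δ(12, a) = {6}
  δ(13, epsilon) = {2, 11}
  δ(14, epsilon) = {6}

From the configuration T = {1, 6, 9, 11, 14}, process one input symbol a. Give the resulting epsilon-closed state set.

9 on a → {4}.
No a-transition from 1, 6, 11, 14.
Union after reading a: {4}.
Now take the epsilon-closure:
From 4 via epsilon: add 3.
From 3 via epsilon: add 10.
From 10 via epsilon: add 13.
From 13 via epsilon: add 2, 11.
From 11 via epsilon: add 9.
From 9 via epsilon: add 14.
From 14 via epsilon: add 6.
From 6 via epsilon: add 1.
No new states can be added; the closed set is {1, 2, 3, 4, 6, 9, 10, 11, 13, 14}.

{1, 2, 3, 4, 6, 9, 10, 11, 13, 14}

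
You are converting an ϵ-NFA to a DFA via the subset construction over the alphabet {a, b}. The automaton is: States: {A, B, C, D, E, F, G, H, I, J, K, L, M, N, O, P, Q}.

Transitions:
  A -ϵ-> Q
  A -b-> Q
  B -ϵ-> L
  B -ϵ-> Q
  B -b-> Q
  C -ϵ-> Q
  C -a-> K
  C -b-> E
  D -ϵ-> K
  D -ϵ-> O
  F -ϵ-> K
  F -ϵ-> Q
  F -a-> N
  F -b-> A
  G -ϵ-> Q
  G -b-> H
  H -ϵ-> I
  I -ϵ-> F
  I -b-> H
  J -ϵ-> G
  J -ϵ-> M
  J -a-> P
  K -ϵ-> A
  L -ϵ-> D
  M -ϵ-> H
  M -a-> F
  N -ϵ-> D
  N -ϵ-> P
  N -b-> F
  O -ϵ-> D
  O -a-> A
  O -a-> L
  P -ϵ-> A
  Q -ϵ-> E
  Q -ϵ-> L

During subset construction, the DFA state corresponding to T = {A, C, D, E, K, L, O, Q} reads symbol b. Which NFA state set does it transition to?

{A, D, E, K, L, O, Q}

A on b → {Q}.
C on b → {E}.
No b-transition from D, E, K, L, O, Q.
Union after reading b: {E, Q}.
Now take the ϵ-closure:
From Q via ϵ: add L.
From L via ϵ: add D.
From D via ϵ: add K, O.
From K via ϵ: add A.
No new states can be added; the closed set is {A, D, E, K, L, O, Q}.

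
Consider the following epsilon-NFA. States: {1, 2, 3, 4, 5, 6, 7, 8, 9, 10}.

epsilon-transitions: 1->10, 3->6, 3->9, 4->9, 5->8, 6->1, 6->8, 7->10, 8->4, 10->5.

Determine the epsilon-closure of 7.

{4, 5, 7, 8, 9, 10}

Start with {7}.
From 7 via epsilon: add 10.
From 10 via epsilon: add 5.
From 5 via epsilon: add 8.
From 8 via epsilon: add 4.
From 4 via epsilon: add 9.
No new states can be added; the closed set is {4, 5, 7, 8, 9, 10}.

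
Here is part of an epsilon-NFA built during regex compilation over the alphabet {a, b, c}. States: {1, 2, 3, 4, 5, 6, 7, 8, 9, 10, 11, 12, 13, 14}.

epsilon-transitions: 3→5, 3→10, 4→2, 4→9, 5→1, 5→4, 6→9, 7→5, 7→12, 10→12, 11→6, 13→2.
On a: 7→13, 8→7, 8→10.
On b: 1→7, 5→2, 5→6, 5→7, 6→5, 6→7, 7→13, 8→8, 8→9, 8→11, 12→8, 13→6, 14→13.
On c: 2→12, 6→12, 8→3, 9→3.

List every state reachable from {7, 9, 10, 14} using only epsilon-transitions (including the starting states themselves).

{1, 2, 4, 5, 7, 9, 10, 12, 14}

Start with {7, 9, 10, 14}.
From 7 via epsilon: add 5, 12.
From 5 via epsilon: add 1, 4.
From 4 via epsilon: add 2.
No new states can be added; the closed set is {1, 2, 4, 5, 7, 9, 10, 12, 14}.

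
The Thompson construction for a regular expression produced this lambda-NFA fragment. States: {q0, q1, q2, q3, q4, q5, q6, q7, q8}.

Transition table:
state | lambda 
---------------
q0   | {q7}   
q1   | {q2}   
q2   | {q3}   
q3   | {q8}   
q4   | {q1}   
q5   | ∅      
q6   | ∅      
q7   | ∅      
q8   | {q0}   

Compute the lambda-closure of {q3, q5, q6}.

Start with {q3, q5, q6}.
From q3 via lambda: add q8.
From q8 via lambda: add q0.
From q0 via lambda: add q7.
No new states can be added; the closed set is {q0, q3, q5, q6, q7, q8}.

{q0, q3, q5, q6, q7, q8}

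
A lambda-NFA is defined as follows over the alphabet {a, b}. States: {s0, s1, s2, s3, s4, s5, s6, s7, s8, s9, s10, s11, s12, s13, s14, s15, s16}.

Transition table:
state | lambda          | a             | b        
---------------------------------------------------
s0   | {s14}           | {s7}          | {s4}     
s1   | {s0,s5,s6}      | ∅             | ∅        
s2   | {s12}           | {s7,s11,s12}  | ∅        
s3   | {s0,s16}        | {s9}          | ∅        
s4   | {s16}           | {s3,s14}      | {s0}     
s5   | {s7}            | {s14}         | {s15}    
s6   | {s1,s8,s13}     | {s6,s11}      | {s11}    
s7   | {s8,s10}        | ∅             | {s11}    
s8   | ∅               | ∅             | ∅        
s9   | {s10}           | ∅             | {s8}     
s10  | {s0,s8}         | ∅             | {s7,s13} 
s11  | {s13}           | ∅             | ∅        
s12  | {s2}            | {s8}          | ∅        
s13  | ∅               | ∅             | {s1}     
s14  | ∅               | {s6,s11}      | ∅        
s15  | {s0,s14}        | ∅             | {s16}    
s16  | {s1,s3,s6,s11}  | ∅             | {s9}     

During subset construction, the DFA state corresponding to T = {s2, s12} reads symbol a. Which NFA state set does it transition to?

{s0, s2, s7, s8, s10, s11, s12, s13, s14}

s2 on a → {s7, s11, s12}.
s12 on a → {s8}.
Union after reading a: {s7, s8, s11, s12}.
Now take the lambda-closure:
From s7 via lambda: add s10.
From s11 via lambda: add s13.
From s12 via lambda: add s2.
From s10 via lambda: add s0.
From s0 via lambda: add s14.
No new states can be added; the closed set is {s0, s2, s7, s8, s10, s11, s12, s13, s14}.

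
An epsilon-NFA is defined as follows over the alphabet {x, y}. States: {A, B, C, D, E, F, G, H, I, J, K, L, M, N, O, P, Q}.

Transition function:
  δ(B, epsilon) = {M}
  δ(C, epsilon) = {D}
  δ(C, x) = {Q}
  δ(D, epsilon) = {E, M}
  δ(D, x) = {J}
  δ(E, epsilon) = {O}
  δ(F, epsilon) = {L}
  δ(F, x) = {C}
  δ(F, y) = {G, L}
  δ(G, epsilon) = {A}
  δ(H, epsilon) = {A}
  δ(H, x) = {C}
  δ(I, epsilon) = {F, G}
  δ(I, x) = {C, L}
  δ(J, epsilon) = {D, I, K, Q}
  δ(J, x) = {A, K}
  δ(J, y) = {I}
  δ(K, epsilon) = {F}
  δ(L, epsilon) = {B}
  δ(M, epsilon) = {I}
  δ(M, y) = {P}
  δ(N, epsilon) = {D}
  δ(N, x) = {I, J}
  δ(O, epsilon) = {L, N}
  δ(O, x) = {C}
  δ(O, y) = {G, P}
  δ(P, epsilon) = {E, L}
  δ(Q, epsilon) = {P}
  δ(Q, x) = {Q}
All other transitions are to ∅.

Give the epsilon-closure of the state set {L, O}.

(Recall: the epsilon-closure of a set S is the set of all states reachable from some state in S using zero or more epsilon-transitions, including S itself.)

Start with {L, O}.
From L via epsilon: add B.
From O via epsilon: add N.
From B via epsilon: add M.
From N via epsilon: add D.
From D via epsilon: add E.
From M via epsilon: add I.
From I via epsilon: add F, G.
From G via epsilon: add A.
No new states can be added; the closed set is {A, B, D, E, F, G, I, L, M, N, O}.

{A, B, D, E, F, G, I, L, M, N, O}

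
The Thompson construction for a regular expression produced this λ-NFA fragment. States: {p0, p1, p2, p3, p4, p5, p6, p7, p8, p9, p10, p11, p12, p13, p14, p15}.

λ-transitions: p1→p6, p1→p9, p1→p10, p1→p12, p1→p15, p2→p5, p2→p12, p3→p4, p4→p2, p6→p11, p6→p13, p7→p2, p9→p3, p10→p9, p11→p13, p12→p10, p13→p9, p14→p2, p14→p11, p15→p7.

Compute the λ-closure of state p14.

{p2, p3, p4, p5, p9, p10, p11, p12, p13, p14}

Start with {p14}.
From p14 via λ: add p2, p11.
From p2 via λ: add p5, p12.
From p11 via λ: add p13.
From p12 via λ: add p10.
From p13 via λ: add p9.
From p9 via λ: add p3.
From p3 via λ: add p4.
No new states can be added; the closed set is {p2, p3, p4, p5, p9, p10, p11, p12, p13, p14}.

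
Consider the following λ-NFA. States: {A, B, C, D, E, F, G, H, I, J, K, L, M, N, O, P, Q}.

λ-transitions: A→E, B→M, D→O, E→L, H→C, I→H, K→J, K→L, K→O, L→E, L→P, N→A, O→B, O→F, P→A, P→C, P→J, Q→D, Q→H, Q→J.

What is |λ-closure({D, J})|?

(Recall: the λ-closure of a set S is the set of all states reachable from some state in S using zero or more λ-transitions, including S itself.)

6

Start with {D, J}.
From D via λ: add O.
From O via λ: add B, F.
From B via λ: add M.
λ-closure = {B, D, F, J, M, O}, which has 6 states.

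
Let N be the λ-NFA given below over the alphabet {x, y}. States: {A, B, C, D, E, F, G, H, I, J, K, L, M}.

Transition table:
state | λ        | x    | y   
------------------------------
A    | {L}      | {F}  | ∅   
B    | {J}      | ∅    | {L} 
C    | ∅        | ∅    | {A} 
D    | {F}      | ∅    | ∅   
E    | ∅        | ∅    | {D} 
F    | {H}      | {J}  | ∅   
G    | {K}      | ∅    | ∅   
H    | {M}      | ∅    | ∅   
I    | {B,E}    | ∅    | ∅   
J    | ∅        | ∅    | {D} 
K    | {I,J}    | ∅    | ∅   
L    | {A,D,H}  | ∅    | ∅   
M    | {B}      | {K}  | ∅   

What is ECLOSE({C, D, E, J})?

{B, C, D, E, F, H, J, M}

Start with {C, D, E, J}.
From D via λ: add F.
From F via λ: add H.
From H via λ: add M.
From M via λ: add B.
No new states can be added; the closed set is {B, C, D, E, F, H, J, M}.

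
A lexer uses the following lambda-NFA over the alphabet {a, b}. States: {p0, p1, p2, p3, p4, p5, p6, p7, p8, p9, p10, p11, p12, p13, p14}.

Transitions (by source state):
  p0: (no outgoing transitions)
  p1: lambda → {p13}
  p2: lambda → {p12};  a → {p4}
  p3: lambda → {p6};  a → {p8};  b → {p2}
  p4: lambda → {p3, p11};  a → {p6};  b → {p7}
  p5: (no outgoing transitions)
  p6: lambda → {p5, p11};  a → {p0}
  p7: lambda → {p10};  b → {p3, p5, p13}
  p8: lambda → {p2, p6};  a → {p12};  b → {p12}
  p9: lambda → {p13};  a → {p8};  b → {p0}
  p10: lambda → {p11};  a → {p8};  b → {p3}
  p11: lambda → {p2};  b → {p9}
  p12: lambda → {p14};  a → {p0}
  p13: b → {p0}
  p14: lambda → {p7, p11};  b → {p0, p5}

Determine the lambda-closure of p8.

{p2, p5, p6, p7, p8, p10, p11, p12, p14}

Start with {p8}.
From p8 via lambda: add p2, p6.
From p2 via lambda: add p12.
From p6 via lambda: add p5, p11.
From p12 via lambda: add p14.
From p14 via lambda: add p7.
From p7 via lambda: add p10.
No new states can be added; the closed set is {p2, p5, p6, p7, p8, p10, p11, p12, p14}.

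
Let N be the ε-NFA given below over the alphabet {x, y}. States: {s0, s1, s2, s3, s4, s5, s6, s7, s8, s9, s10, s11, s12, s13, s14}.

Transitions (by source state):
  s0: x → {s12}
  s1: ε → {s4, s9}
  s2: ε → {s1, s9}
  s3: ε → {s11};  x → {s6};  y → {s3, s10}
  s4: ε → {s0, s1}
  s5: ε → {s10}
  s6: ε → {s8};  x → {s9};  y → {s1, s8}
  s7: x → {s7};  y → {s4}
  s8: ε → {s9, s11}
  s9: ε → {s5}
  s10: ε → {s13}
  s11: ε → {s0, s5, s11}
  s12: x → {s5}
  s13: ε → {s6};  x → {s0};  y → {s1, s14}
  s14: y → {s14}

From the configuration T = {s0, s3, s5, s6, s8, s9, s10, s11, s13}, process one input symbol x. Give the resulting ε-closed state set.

{s0, s5, s6, s8, s9, s10, s11, s12, s13}

s0 on x → {s12}.
s3 on x → {s6}.
s6 on x → {s9}.
s13 on x → {s0}.
No x-transition from s5, s8, s9, s10, s11.
Union after reading x: {s0, s6, s9, s12}.
Now take the ε-closure:
From s6 via ε: add s8.
From s9 via ε: add s5.
From s5 via ε: add s10.
From s8 via ε: add s11.
From s10 via ε: add s13.
No new states can be added; the closed set is {s0, s5, s6, s8, s9, s10, s11, s12, s13}.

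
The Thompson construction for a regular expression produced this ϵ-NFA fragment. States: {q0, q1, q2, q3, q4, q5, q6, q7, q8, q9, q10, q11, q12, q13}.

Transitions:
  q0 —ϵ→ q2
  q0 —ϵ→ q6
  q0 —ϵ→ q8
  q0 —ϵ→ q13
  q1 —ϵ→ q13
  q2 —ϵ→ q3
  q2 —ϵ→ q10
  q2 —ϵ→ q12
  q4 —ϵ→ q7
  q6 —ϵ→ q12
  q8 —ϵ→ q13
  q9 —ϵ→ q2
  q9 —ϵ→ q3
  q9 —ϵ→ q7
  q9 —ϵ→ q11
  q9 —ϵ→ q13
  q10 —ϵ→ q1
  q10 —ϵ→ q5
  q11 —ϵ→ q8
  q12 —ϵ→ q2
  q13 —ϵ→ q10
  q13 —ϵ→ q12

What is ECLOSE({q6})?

{q1, q2, q3, q5, q6, q10, q12, q13}

Start with {q6}.
From q6 via ϵ: add q12.
From q12 via ϵ: add q2.
From q2 via ϵ: add q3, q10.
From q10 via ϵ: add q1, q5.
From q1 via ϵ: add q13.
No new states can be added; the closed set is {q1, q2, q3, q5, q6, q10, q12, q13}.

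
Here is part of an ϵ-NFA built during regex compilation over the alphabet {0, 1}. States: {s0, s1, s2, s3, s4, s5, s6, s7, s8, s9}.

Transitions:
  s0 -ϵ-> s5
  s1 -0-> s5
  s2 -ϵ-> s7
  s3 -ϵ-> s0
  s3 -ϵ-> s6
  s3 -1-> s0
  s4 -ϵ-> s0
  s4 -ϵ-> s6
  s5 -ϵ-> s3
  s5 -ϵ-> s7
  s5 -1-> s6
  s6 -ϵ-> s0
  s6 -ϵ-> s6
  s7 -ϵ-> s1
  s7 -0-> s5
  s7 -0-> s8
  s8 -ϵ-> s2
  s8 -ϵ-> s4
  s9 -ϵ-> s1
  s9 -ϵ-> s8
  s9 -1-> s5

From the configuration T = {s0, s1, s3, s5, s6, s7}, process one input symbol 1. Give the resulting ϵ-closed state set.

{s0, s1, s3, s5, s6, s7}

s3 on 1 → {s0}.
s5 on 1 → {s6}.
No 1-transition from s0, s1, s6, s7.
Union after reading 1: {s0, s6}.
Now take the ϵ-closure:
From s0 via ϵ: add s5.
From s5 via ϵ: add s3, s7.
From s7 via ϵ: add s1.
No new states can be added; the closed set is {s0, s1, s3, s5, s6, s7}.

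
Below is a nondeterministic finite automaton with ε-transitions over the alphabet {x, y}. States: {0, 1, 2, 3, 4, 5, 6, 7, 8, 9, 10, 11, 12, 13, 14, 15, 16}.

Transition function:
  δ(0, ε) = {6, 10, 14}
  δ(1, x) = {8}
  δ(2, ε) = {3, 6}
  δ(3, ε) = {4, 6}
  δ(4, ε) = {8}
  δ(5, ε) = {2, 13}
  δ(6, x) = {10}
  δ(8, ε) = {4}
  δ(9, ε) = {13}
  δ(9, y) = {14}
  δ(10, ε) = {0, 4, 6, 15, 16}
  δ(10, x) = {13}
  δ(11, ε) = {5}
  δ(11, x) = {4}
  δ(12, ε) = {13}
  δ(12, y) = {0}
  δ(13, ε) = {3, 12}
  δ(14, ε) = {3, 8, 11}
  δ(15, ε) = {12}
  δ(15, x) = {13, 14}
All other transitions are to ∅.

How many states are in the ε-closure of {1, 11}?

Start with {1, 11}.
From 11 via ε: add 5.
From 5 via ε: add 2, 13.
From 2 via ε: add 3, 6.
From 13 via ε: add 12.
From 3 via ε: add 4.
From 4 via ε: add 8.
ε-closure = {1, 2, 3, 4, 5, 6, 8, 11, 12, 13}, which has 10 states.

10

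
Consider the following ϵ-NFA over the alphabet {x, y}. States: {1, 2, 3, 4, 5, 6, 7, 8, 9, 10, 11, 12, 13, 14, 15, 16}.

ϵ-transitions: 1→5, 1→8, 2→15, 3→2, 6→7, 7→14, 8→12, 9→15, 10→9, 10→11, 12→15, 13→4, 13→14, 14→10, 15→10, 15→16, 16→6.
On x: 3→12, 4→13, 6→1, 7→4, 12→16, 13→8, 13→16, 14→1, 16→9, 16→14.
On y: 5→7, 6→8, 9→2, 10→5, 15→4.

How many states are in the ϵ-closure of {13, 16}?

10

Start with {13, 16}.
From 13 via ϵ: add 4, 14.
From 16 via ϵ: add 6.
From 6 via ϵ: add 7.
From 14 via ϵ: add 10.
From 10 via ϵ: add 9, 11.
From 9 via ϵ: add 15.
ϵ-closure = {4, 6, 7, 9, 10, 11, 13, 14, 15, 16}, which has 10 states.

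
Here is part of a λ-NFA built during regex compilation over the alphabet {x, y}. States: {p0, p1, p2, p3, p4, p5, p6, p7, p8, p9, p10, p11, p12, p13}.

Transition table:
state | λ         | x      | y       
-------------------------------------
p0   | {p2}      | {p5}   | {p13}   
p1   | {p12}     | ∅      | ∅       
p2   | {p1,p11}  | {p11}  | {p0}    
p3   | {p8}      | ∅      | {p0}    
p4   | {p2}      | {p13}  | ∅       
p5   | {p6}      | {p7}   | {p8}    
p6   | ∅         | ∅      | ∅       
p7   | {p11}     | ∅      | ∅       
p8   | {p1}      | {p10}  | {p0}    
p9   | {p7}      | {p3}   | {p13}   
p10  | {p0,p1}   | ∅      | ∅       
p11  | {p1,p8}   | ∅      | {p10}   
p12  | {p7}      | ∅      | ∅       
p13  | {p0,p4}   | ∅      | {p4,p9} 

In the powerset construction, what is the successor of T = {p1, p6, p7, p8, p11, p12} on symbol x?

p8 on x → {p10}.
No x-transition from p1, p6, p7, p11, p12.
Union after reading x: {p10}.
Now take the λ-closure:
From p10 via λ: add p0, p1.
From p0 via λ: add p2.
From p1 via λ: add p12.
From p2 via λ: add p11.
From p12 via λ: add p7.
From p11 via λ: add p8.
No new states can be added; the closed set is {p0, p1, p2, p7, p8, p10, p11, p12}.

{p0, p1, p2, p7, p8, p10, p11, p12}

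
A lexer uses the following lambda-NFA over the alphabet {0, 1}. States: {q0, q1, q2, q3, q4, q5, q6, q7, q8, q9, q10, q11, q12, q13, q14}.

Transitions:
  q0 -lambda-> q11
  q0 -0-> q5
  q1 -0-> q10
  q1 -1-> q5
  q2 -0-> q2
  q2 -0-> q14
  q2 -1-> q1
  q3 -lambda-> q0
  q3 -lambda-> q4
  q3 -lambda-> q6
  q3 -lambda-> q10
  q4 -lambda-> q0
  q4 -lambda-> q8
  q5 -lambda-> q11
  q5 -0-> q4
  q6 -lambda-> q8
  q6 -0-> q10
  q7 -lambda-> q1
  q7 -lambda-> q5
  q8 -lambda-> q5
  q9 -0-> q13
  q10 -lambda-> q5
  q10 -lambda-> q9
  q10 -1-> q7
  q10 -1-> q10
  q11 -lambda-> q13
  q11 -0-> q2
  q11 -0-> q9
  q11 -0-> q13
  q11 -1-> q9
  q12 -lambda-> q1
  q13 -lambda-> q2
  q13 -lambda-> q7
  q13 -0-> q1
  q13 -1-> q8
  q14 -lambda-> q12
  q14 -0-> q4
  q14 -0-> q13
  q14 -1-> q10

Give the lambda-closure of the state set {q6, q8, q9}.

{q1, q2, q5, q6, q7, q8, q9, q11, q13}

Start with {q6, q8, q9}.
From q8 via lambda: add q5.
From q5 via lambda: add q11.
From q11 via lambda: add q13.
From q13 via lambda: add q2, q7.
From q7 via lambda: add q1.
No new states can be added; the closed set is {q1, q2, q5, q6, q7, q8, q9, q11, q13}.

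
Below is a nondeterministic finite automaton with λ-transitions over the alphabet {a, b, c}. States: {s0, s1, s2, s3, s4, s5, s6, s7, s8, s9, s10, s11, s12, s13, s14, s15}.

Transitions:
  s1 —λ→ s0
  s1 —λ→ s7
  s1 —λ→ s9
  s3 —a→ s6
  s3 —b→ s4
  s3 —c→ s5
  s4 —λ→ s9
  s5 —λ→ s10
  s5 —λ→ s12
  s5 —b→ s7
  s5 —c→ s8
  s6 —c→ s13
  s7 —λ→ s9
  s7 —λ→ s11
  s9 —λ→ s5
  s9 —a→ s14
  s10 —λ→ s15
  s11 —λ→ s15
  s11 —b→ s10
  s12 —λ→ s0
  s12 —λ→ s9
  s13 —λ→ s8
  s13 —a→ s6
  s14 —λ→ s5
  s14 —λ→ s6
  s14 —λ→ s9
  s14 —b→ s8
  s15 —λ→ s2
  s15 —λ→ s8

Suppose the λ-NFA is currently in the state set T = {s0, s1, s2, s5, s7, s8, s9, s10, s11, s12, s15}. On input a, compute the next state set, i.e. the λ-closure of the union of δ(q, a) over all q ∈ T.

{s0, s2, s5, s6, s8, s9, s10, s12, s14, s15}

s9 on a → {s14}.
No a-transition from s0, s1, s2, s5, s7, s8, s10, s11, s12, s15.
Union after reading a: {s14}.
Now take the λ-closure:
From s14 via λ: add s5, s6, s9.
From s5 via λ: add s10, s12.
From s10 via λ: add s15.
From s12 via λ: add s0.
From s15 via λ: add s2, s8.
No new states can be added; the closed set is {s0, s2, s5, s6, s8, s9, s10, s12, s14, s15}.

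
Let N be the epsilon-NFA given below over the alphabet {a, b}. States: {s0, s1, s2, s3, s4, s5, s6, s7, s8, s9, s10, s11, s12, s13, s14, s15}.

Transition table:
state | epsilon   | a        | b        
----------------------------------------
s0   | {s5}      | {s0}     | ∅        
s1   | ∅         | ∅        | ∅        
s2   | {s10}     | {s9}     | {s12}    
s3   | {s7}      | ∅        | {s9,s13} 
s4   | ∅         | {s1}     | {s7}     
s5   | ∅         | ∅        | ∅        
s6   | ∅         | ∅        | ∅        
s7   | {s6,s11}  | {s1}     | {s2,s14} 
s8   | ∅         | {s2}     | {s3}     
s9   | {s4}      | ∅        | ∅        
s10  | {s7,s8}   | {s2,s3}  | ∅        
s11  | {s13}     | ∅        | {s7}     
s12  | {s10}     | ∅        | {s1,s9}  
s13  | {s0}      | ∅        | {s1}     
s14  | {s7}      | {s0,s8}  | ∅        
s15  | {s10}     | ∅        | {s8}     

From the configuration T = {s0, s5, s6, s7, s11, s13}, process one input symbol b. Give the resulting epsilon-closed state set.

s7 on b → {s2, s14}.
s11 on b → {s7}.
s13 on b → {s1}.
No b-transition from s0, s5, s6.
Union after reading b: {s1, s2, s7, s14}.
Now take the epsilon-closure:
From s2 via epsilon: add s10.
From s7 via epsilon: add s6, s11.
From s10 via epsilon: add s8.
From s11 via epsilon: add s13.
From s13 via epsilon: add s0.
From s0 via epsilon: add s5.
No new states can be added; the closed set is {s0, s1, s2, s5, s6, s7, s8, s10, s11, s13, s14}.

{s0, s1, s2, s5, s6, s7, s8, s10, s11, s13, s14}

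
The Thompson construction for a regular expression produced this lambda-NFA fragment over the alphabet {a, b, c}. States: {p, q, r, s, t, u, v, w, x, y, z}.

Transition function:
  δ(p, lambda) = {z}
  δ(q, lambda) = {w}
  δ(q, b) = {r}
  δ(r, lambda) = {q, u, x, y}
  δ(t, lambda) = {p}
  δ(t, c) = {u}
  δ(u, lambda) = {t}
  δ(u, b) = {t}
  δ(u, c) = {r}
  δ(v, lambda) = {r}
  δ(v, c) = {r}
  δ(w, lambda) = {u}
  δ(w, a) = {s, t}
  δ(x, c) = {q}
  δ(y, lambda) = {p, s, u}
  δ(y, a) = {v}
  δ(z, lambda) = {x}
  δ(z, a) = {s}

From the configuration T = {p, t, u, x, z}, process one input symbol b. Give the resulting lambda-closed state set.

{p, t, x, z}

u on b → {t}.
No b-transition from p, t, x, z.
Union after reading b: {t}.
Now take the lambda-closure:
From t via lambda: add p.
From p via lambda: add z.
From z via lambda: add x.
No new states can be added; the closed set is {p, t, x, z}.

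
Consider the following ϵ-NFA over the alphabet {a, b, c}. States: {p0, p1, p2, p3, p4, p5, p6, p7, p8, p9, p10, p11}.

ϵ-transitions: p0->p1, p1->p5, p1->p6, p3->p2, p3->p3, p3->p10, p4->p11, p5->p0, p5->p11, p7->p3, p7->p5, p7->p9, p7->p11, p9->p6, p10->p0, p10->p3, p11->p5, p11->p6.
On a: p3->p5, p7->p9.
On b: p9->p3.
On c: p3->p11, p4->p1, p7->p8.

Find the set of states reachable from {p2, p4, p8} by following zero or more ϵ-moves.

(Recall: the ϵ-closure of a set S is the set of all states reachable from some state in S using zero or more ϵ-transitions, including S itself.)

{p0, p1, p2, p4, p5, p6, p8, p11}

Start with {p2, p4, p8}.
From p4 via ϵ: add p11.
From p11 via ϵ: add p5, p6.
From p5 via ϵ: add p0.
From p0 via ϵ: add p1.
No new states can be added; the closed set is {p0, p1, p2, p4, p5, p6, p8, p11}.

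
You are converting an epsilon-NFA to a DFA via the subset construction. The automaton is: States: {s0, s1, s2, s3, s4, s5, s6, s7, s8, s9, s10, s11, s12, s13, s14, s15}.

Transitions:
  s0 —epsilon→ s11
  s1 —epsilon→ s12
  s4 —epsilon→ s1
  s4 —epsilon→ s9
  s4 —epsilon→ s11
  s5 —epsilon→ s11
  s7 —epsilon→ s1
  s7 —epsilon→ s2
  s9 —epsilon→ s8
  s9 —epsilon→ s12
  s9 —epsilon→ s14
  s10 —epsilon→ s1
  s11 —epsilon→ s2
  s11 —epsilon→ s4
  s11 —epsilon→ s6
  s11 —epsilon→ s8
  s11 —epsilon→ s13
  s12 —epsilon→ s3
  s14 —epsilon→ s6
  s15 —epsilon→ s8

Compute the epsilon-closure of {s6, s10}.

{s1, s3, s6, s10, s12}

Start with {s6, s10}.
From s10 via epsilon: add s1.
From s1 via epsilon: add s12.
From s12 via epsilon: add s3.
No new states can be added; the closed set is {s1, s3, s6, s10, s12}.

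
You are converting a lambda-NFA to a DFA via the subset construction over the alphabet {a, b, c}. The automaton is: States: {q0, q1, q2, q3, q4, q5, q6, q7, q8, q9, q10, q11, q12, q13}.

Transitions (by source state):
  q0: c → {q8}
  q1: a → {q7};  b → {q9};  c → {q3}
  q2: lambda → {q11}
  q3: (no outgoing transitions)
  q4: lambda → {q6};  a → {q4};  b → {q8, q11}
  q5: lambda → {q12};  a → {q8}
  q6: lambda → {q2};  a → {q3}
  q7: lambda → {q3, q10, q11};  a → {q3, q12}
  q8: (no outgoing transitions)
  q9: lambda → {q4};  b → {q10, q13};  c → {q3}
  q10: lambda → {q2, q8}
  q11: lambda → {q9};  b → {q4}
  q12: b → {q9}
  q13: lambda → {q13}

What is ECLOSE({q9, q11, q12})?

{q2, q4, q6, q9, q11, q12}

Start with {q9, q11, q12}.
From q9 via lambda: add q4.
From q4 via lambda: add q6.
From q6 via lambda: add q2.
No new states can be added; the closed set is {q2, q4, q6, q9, q11, q12}.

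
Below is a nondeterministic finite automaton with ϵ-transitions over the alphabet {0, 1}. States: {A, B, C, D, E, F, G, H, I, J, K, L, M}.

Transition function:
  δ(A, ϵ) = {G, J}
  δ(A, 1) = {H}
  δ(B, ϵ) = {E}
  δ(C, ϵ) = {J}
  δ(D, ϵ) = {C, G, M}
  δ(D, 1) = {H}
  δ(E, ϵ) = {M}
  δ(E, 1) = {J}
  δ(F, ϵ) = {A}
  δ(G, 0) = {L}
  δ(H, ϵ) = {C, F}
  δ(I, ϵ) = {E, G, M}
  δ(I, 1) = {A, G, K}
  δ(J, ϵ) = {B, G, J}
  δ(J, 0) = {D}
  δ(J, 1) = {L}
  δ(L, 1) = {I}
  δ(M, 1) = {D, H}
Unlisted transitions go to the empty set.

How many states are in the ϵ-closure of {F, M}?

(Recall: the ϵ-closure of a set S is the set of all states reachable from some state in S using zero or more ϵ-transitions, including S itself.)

Start with {F, M}.
From F via ϵ: add A.
From A via ϵ: add G, J.
From J via ϵ: add B.
From B via ϵ: add E.
ϵ-closure = {A, B, E, F, G, J, M}, which has 7 states.

7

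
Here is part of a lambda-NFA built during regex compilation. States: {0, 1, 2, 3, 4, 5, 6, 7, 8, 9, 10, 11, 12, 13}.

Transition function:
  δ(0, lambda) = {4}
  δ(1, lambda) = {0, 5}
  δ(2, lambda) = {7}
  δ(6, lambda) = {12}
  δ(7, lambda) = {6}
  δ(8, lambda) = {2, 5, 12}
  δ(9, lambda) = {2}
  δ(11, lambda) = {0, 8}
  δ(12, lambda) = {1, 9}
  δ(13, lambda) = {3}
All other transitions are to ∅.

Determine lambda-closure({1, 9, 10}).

{0, 1, 2, 4, 5, 6, 7, 9, 10, 12}

Start with {1, 9, 10}.
From 1 via lambda: add 0, 5.
From 9 via lambda: add 2.
From 0 via lambda: add 4.
From 2 via lambda: add 7.
From 7 via lambda: add 6.
From 6 via lambda: add 12.
No new states can be added; the closed set is {0, 1, 2, 4, 5, 6, 7, 9, 10, 12}.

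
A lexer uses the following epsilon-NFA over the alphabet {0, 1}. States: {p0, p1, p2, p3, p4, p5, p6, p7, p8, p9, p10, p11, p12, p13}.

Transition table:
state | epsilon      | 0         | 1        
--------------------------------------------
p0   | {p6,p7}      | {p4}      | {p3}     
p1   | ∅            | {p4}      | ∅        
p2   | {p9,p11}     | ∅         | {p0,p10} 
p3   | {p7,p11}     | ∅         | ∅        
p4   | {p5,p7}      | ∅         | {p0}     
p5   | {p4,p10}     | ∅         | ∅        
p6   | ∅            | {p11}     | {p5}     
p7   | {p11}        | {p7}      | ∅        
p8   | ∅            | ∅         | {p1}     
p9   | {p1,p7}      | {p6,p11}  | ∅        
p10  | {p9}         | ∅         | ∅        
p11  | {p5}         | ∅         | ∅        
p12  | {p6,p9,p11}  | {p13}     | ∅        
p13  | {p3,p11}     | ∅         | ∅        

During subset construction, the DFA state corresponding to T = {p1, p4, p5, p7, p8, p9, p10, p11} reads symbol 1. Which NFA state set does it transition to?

{p0, p1, p4, p5, p6, p7, p9, p10, p11}

p4 on 1 → {p0}.
p8 on 1 → {p1}.
No 1-transition from p1, p5, p7, p9, p10, p11.
Union after reading 1: {p0, p1}.
Now take the epsilon-closure:
From p0 via epsilon: add p6, p7.
From p7 via epsilon: add p11.
From p11 via epsilon: add p5.
From p5 via epsilon: add p4, p10.
From p10 via epsilon: add p9.
No new states can be added; the closed set is {p0, p1, p4, p5, p6, p7, p9, p10, p11}.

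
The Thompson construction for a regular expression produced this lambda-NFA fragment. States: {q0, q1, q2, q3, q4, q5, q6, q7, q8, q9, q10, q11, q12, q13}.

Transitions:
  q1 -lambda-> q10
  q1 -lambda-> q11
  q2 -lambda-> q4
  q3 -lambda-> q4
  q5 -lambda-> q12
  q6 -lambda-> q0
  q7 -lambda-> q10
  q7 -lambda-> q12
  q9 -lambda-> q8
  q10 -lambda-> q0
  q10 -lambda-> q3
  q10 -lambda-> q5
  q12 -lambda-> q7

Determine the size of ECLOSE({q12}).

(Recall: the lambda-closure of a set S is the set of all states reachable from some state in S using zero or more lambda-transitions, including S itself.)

Start with {q12}.
From q12 via lambda: add q7.
From q7 via lambda: add q10.
From q10 via lambda: add q0, q3, q5.
From q3 via lambda: add q4.
lambda-closure = {q0, q3, q4, q5, q7, q10, q12}, which has 7 states.

7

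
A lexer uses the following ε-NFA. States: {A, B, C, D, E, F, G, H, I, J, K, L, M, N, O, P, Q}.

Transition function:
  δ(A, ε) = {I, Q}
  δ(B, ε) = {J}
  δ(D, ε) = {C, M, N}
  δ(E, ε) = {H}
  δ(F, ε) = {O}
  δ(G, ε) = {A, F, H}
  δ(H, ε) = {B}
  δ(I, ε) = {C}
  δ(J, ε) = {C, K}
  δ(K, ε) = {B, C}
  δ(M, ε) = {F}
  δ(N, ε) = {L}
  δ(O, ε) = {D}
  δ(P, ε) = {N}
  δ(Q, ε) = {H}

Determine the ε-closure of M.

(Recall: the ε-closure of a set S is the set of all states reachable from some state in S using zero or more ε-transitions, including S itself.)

{C, D, F, L, M, N, O}

Start with {M}.
From M via ε: add F.
From F via ε: add O.
From O via ε: add D.
From D via ε: add C, N.
From N via ε: add L.
No new states can be added; the closed set is {C, D, F, L, M, N, O}.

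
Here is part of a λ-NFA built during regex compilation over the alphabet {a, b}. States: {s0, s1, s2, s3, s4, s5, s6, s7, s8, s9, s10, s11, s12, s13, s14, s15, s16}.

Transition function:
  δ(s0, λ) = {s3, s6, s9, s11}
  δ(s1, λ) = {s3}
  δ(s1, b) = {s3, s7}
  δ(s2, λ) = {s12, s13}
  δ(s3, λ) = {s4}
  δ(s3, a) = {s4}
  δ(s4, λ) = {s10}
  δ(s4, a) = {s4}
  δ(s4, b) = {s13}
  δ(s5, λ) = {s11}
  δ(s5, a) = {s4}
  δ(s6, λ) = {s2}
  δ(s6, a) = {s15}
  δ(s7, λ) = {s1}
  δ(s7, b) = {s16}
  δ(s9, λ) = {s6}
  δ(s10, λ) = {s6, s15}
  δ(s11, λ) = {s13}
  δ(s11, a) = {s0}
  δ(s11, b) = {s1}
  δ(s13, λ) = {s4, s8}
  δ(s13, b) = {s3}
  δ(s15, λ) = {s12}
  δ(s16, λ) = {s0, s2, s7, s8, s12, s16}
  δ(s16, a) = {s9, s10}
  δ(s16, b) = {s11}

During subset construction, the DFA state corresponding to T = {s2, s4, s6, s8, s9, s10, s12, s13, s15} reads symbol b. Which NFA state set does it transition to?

s4 on b → {s13}.
s13 on b → {s3}.
No b-transition from s2, s6, s8, s9, s10, s12, s15.
Union after reading b: {s3, s13}.
Now take the λ-closure:
From s3 via λ: add s4.
From s13 via λ: add s8.
From s4 via λ: add s10.
From s10 via λ: add s6, s15.
From s6 via λ: add s2.
From s15 via λ: add s12.
No new states can be added; the closed set is {s2, s3, s4, s6, s8, s10, s12, s13, s15}.

{s2, s3, s4, s6, s8, s10, s12, s13, s15}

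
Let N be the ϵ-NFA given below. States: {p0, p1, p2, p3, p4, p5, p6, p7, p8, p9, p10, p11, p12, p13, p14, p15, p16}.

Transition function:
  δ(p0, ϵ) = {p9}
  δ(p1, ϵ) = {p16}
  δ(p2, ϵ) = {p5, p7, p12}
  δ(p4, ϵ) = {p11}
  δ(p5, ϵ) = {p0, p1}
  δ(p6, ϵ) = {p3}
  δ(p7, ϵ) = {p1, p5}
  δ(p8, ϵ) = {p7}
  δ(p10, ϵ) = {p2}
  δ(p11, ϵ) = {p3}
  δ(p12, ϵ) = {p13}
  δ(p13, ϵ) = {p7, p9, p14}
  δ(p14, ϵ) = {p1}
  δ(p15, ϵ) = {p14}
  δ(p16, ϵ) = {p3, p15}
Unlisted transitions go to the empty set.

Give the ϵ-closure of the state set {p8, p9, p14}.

{p0, p1, p3, p5, p7, p8, p9, p14, p15, p16}

Start with {p8, p9, p14}.
From p8 via ϵ: add p7.
From p14 via ϵ: add p1.
From p1 via ϵ: add p16.
From p7 via ϵ: add p5.
From p5 via ϵ: add p0.
From p16 via ϵ: add p3, p15.
No new states can be added; the closed set is {p0, p1, p3, p5, p7, p8, p9, p14, p15, p16}.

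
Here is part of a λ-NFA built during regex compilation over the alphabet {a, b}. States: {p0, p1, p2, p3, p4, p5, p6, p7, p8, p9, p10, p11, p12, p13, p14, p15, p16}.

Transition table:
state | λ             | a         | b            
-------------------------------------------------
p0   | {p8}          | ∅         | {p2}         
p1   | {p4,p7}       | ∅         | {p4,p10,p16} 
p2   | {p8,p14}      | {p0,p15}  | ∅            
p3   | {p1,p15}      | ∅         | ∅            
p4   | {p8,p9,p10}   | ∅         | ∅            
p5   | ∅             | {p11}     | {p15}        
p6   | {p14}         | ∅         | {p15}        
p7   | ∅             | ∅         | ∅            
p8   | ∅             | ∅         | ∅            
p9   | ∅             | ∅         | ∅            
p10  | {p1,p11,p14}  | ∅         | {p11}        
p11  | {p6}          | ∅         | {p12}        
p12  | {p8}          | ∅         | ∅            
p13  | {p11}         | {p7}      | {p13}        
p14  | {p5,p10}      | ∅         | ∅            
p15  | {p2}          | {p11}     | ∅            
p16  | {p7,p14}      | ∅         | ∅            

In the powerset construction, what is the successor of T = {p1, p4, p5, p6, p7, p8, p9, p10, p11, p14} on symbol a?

{p1, p4, p5, p6, p7, p8, p9, p10, p11, p14}

p5 on a → {p11}.
No a-transition from p1, p4, p6, p7, p8, p9, p10, p11, p14.
Union after reading a: {p11}.
Now take the λ-closure:
From p11 via λ: add p6.
From p6 via λ: add p14.
From p14 via λ: add p5, p10.
From p10 via λ: add p1.
From p1 via λ: add p4, p7.
From p4 via λ: add p8, p9.
No new states can be added; the closed set is {p1, p4, p5, p6, p7, p8, p9, p10, p11, p14}.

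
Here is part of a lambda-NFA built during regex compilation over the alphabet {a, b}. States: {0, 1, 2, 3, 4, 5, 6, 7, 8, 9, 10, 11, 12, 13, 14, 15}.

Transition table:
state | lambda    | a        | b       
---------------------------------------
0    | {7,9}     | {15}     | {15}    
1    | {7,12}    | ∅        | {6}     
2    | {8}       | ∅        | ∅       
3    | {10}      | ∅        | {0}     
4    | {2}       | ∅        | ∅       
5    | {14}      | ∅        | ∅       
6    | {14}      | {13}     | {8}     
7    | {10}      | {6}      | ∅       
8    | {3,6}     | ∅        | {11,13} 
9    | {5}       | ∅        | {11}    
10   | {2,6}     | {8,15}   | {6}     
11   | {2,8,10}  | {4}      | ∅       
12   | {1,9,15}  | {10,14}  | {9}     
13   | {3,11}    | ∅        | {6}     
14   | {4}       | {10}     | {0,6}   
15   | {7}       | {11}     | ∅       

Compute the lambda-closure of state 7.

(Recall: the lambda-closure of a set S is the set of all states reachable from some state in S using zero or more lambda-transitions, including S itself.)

{2, 3, 4, 6, 7, 8, 10, 14}

Start with {7}.
From 7 via lambda: add 10.
From 10 via lambda: add 2, 6.
From 2 via lambda: add 8.
From 6 via lambda: add 14.
From 8 via lambda: add 3.
From 14 via lambda: add 4.
No new states can be added; the closed set is {2, 3, 4, 6, 7, 8, 10, 14}.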